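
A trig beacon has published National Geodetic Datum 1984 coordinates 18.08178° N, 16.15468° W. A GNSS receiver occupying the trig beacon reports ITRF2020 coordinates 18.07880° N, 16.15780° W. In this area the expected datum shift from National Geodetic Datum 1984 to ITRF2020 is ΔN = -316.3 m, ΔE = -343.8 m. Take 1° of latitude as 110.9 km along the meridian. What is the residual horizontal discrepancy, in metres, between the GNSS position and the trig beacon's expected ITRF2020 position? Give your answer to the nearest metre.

21 m

Observed coordinate differences: Δφ = -0.00298°, Δλ = -0.00312°.
Converting to metres (1° lat = 110900 m, cos φ = 0.950614): observed ΔN = -330.5 m, observed ΔE = -328.9 m.
Subtracting the expected shift leaves a residual of -330.5 − (-316.3) = -14.2 m north and -328.9 − (-343.8) = 14.9 m east.
Residual distance = √((-14.2)² + 14.9²) = 20.6 m.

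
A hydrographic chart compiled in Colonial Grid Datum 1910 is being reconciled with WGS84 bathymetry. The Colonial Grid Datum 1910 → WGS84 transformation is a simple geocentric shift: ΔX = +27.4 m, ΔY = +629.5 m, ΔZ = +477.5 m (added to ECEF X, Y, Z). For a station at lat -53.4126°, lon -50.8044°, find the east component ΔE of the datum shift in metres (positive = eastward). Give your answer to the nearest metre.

At φ = -53.4126°, λ = -50.8044°: sin φ = -0.802949, cos φ = 0.596048, sin λ = -0.774993, cos λ = 0.631970.
ΔE = −sin λ·ΔX + cos λ·ΔY = −(-0.774993)·(27.4) + (0.631970)·(629.5) = 419.06 m.

ΔE = 419 m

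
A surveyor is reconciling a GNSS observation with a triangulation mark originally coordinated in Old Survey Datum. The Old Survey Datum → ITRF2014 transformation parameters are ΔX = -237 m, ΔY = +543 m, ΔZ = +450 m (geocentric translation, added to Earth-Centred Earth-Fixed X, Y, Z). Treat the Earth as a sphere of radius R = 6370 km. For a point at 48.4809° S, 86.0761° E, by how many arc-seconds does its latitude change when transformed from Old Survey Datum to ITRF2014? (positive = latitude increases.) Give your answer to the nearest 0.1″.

Δφ = 22.4″

sin φ = -0.748735, cos φ = 0.662870, sin λ = 0.997656, cos λ = 0.068431.
North component: ΔN = −sin φ cos λ·ΔX − sin φ sin λ·ΔY + cos φ·ΔZ = −(-0.748735)(0.068431)(-237) − (-0.748735)(0.997656)(543) + (0.662870)(450) = 691.76 m.
1° of latitude spans πR/180 = 111177 m, so Δφ = 691.76 / 111177 × 3600 = 22.400″.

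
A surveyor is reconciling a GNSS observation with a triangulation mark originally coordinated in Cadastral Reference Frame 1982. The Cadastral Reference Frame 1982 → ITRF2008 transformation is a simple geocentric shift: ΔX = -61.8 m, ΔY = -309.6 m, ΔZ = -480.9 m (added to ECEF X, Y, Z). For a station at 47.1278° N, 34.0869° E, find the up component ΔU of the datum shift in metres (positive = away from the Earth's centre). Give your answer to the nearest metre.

ΔU = -505 m

At φ = 47.1278°, λ = 34.0869°: sin φ = 0.732873, cos φ = 0.680365, sin λ = 0.560450, cos λ = 0.828188.
ΔU = cos φ cos λ·ΔX + cos φ sin λ·ΔY + sin φ·ΔZ = (0.680365)(0.828188)(-61.8) + (0.680365)(0.560450)(-309.6) + (0.732873)(-480.9) = -505.31 m.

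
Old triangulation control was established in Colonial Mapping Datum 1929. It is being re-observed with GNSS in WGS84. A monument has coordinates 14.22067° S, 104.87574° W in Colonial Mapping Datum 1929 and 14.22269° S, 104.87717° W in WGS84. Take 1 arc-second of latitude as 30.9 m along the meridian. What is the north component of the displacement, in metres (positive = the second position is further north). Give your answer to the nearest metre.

ΔN = -225 m

Δφ = -14.22269° − -14.22067° = -0.00202°; Δλ = -104.87717° − -104.87574° = -0.00143°.
1° of latitude = 3600 × 30.90 = 111240 m.
ΔN = Δφ × 111240 = -224.7 m; ΔE = Δλ × 111240 × cos(-14.22067°) = -0.00143 × 111240 × 0.969357 = -154.2 m.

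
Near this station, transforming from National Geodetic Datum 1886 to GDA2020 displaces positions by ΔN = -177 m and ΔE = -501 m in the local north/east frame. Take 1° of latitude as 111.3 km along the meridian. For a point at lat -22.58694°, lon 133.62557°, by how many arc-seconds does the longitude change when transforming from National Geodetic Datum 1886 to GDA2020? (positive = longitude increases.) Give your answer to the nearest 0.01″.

At latitude -22.58694°, cos φ = 0.923298.
1° of longitude at this latitude = 111.3 × cos φ = 102.76 km, so Δλ = -501.0 / 102763.0 = -0.0048753° = -17.551″.

Δλ = -17.55″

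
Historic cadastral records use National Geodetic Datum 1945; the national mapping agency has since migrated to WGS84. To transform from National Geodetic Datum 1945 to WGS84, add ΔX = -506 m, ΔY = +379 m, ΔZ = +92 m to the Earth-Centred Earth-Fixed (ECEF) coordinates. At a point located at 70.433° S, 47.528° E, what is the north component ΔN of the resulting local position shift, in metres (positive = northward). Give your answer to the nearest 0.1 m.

ΔN = -27.7 m

The local north axis is (−sin φ cos λ, −sin φ sin λ, cos φ), giving ΔN = -321.935 + 263.409 + 30.812 = -27.71 m.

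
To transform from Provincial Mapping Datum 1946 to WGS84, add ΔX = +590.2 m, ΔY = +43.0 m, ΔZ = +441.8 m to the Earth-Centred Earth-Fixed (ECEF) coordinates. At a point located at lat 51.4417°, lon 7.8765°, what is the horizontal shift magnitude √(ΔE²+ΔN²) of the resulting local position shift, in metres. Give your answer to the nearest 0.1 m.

190.3 m

The local east axis at (φ, λ) is (−sin λ, cos λ, 0), so ΔE = −sin(7.8765°)·590.2 + cos(7.8765°)·43.0 = -38.29 m.
The local north axis is (−sin φ cos λ, −sin φ sin λ, cos φ), giving ΔN = -457.167 − 4.608 + 275.379 = -186.40 m.
Horizontal magnitude = √(ΔE² + ΔN²) = √((-38.29)² + (-186.40)²) = 190.29 m.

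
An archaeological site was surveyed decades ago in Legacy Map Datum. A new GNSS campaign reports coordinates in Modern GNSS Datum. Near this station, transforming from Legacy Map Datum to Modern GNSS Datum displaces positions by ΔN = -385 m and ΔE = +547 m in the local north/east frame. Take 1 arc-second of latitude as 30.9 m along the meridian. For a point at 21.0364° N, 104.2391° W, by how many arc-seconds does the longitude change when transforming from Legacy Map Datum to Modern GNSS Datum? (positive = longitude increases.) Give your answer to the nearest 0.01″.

Δλ = 18.97″

At latitude 21.0364°, cos φ = 0.933353.
1″ of longitude at this latitude = 30.90 × cos φ = 28.8406 m, so Δλ = 547.0 / 28.8406 = 18.966″.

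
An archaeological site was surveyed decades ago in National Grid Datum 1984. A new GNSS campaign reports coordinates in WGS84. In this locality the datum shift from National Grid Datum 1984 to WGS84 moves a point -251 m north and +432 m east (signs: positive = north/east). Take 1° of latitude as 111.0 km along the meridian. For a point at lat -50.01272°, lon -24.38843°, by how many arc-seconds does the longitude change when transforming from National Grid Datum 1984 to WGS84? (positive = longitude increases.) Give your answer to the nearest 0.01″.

At latitude -50.01272°, cos φ = 0.642618.
1° of longitude at this latitude = 111.0 × cos φ = 71.33 km, so Δλ = 432.0 / 71330.5 = 0.0060563° = 21.803″.

Δλ = 21.80″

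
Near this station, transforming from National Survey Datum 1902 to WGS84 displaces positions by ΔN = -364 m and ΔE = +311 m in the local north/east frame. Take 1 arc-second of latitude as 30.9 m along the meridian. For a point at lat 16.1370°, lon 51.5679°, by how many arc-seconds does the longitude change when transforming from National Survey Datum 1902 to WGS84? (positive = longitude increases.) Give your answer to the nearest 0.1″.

At latitude 16.1370°, cos φ = 0.960600.
1″ of longitude at this latitude = 30.90 × cos φ = 29.6825 m, so Δλ = 311.0 / 29.6825 = 10.478″.

Δλ = 10.5″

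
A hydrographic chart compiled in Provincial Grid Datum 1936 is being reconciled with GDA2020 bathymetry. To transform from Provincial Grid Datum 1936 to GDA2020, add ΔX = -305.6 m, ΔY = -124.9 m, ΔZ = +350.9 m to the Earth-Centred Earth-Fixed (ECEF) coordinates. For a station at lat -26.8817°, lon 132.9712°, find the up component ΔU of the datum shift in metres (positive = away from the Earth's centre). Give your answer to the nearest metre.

At φ = -26.8817°, λ = 132.9712°: sin φ = -0.452150, cos φ = 0.891942, sin λ = 0.731696, cos λ = -0.681631.
ΔU = cos φ cos λ·ΔX + cos φ sin λ·ΔY + sin φ·ΔZ = (0.891942)(-0.681631)(-305.6) + (0.891942)(0.731696)(-124.9) + (-0.452150)(350.9) = -54.38 m.

ΔU = -54 m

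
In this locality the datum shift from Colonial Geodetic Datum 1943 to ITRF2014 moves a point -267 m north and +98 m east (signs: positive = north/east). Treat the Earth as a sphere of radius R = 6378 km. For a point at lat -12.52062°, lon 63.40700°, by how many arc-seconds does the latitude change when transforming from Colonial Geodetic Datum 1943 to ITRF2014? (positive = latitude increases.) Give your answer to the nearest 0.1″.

On a sphere of radius R, 1 rad of latitude = R, so Δφ = ΔN / R = -267.0 / 6378000 = -4.1863e-05 rad = -8.635″.

Δφ = -8.6″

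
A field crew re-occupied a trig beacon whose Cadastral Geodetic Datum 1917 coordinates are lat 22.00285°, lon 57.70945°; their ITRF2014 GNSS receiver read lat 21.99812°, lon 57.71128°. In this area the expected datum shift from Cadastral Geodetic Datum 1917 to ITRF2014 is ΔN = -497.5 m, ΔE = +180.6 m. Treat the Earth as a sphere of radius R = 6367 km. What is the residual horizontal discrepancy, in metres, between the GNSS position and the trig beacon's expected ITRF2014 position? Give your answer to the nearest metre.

Observed coordinate differences: Δφ = -0.00473°, Δλ = +0.00183°.
Converting to metres (1° lat = 111125 m, cos φ = 0.927165): observed ΔN = -525.6 m, observed ΔE = 188.5 m.
Subtracting the expected shift leaves a residual of -525.6 − (-497.5) = -28.1 m north and 188.5 − (180.6) = 7.9 m east.
Residual distance = √((-28.1)² + 7.9²) = 29.2 m.

29 m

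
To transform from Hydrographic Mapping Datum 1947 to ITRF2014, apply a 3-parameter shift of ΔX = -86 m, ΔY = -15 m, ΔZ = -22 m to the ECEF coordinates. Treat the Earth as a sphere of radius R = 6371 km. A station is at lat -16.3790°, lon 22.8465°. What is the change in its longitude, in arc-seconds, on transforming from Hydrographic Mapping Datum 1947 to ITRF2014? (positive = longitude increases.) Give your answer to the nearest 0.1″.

sin φ = -0.281990, cos φ = 0.959417, sin λ = 0.388264, cos λ = 0.921548.
East component: ΔE = −sin λ·ΔX + cos λ·ΔY = −(0.388264)(-86) + (0.921548)(-15) = 19.57 m.
1° of latitude spans πR/180 = 111195 m; at latitude φ, 1° of longitude spans that × cos φ = 106682.3 m, so Δλ = 19.57 / 106682.3 × 3600 = 0.660″.

Δλ = 0.7″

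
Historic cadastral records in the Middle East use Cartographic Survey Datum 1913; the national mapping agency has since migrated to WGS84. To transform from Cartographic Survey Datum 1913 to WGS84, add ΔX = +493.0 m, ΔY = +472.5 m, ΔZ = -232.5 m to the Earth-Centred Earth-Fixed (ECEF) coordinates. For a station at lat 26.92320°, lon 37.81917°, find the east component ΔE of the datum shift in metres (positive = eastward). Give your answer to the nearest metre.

At φ = 26.92320°, λ = 37.81917°: sin φ = 0.452796, cos φ = 0.891614, sin λ = 0.613171, cos λ = 0.789950.
ΔE = −sin λ·ΔX + cos λ·ΔY = −(0.613171)·(493.0) + (0.789950)·(472.5) = 70.96 m.

ΔE = 71 m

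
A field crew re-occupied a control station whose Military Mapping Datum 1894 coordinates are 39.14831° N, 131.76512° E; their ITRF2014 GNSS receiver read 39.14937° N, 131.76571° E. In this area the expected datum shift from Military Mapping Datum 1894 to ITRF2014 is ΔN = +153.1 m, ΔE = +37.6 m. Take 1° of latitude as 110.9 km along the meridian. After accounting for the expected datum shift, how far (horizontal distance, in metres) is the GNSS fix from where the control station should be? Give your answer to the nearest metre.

38 m

Observed coordinate differences: Δφ = +0.00106°, Δλ = +0.00059°.
Converting to metres (1° lat = 110900 m, cos φ = 0.775514): observed ΔN = 117.6 m, observed ΔE = 50.7 m.
Subtracting the expected shift leaves a residual of 117.6 − (153.1) = -35.5 m north and 50.7 − (37.6) = 13.1 m east.
Residual distance = √((-35.5)² + 13.1²) = 37.9 m.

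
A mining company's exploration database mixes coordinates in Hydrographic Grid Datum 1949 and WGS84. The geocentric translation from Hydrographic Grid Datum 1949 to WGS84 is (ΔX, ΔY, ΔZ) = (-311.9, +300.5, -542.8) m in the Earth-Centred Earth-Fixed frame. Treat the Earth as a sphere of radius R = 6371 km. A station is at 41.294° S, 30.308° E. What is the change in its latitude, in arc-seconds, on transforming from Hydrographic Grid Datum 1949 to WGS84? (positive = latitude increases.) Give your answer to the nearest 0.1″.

sin φ = -0.659923, cos φ = 0.751333, sin λ = 0.504648, cos λ = 0.863325.
North component: ΔN = −sin φ cos λ·ΔX − sin φ sin λ·ΔY + cos φ·ΔZ = −(-0.659923)(0.863325)(-311.9) − (-0.659923)(0.504648)(300.5) + (0.751333)(-542.8) = -485.45 m.
1° of latitude spans πR/180 = 111195 m, so Δφ = -485.45 / 111195 × 3600 = -15.717″.

Δφ = -15.7″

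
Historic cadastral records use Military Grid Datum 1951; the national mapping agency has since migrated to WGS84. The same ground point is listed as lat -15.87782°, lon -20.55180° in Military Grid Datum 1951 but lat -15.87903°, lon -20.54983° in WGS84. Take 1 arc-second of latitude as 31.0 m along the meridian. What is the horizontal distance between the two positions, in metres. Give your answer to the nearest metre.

251 m

Δφ = -15.87903° − -15.87782° = -0.00121°; Δλ = -20.54983° − -20.55180° = +0.00197°.
1° of latitude = 3600 × 31.00 = 111600 m.
ΔN = Δφ × 111600 = -135.0 m; ΔE = Δλ × 111600 × cos(-15.87782°) = +0.00197 × 111600 × 0.961847 = 211.5 m.
Distance = √(ΔE² + ΔN²) = √(211.5² + (-135.0)²) = 250.9 m.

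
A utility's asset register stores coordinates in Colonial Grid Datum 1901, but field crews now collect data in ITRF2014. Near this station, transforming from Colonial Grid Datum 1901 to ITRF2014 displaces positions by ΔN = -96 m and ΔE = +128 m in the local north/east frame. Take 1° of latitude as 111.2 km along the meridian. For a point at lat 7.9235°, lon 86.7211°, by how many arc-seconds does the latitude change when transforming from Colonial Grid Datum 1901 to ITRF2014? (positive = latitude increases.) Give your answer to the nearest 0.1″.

Δφ = -3.1″

1° of latitude = 111.2 km, so Δφ = -96.0 / 111200 = -0.0008633° = -3.108″.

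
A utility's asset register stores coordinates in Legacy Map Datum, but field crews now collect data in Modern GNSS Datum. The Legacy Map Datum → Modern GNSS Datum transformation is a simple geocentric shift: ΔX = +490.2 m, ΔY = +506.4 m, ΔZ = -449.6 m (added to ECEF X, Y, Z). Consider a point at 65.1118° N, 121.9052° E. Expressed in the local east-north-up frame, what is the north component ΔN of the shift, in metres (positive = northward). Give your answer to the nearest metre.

ΔN = -344 m

The local north axis is (−sin φ cos λ, −sin φ sin λ, cos φ), giving ΔN = 235.018 − 389.971 − 189.214 = -344.17 m.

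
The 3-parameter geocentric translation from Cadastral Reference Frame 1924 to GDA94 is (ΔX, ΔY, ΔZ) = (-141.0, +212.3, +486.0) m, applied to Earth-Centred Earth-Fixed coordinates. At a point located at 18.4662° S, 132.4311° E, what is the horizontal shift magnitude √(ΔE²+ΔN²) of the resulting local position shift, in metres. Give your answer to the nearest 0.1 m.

At φ = -18.4662°, λ = 132.4311°: sin φ = -0.316745, cos φ = 0.948511, sin λ = 0.738089, cos λ = -0.674703.
ΔE = −sin λ·ΔX + cos λ·ΔY = −(0.738089)·(-141.0) + (-0.674703)·(212.3) = -39.17 m.
ΔN = −sin φ cos λ·ΔX − sin φ sin λ·ΔY + cos φ·ΔZ = −(-0.316745)(-0.674703)(-141.0) − (-0.316745)(0.738089)(212.3) + (0.948511)(486.0) = 540.74 m.
Horizontal magnitude = √(ΔE² + ΔN²) = √((-39.17)² + 540.74²) = 542.16 m.

542.2 m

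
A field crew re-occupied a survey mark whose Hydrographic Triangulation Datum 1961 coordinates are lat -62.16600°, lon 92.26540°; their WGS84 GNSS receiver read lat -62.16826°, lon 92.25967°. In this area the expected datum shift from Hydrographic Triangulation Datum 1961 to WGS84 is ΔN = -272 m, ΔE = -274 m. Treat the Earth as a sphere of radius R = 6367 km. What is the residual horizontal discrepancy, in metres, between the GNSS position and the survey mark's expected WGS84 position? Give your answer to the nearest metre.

31 m

Observed coordinate differences: Δφ = -0.00226°, Δλ = -0.00573°.
Converting to metres (1° lat = 111125 m, cos φ = 0.466911): observed ΔN = -251.1 m, observed ΔE = -297.3 m.
Subtracting the expected shift leaves a residual of -251.1 − (-272) = 20.9 m north and -297.3 − (-274) = -23.3 m east.
Residual distance = √(20.9² + (-23.3)²) = 31.3 m.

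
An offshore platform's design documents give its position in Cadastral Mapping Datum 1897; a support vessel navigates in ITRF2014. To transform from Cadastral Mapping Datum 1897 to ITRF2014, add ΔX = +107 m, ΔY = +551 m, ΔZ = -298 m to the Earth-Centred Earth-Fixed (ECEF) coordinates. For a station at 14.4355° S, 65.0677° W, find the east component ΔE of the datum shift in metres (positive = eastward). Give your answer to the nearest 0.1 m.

ΔE = 329.3 m

The local east axis at (φ, λ) is (−sin λ, cos λ, 0), so ΔE = −sin(-65.0677°)·107 + cos(-65.0677°)·551 = 329.30 m.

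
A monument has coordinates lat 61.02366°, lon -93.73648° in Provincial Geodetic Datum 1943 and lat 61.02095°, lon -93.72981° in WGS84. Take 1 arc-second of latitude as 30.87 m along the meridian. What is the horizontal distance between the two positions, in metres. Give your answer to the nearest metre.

Δφ = 61.02095° − 61.02366° = -0.00271°; Δλ = -93.72981° − -93.73648° = +0.00667°.
1° of latitude = 3600 × 30.87 = 111132 m.
ΔN = Δφ × 111132 = -301.2 m; ΔE = Δλ × 111132 × cos(61.02366°) = +0.00667 × 111132 × 0.484448 = 359.1 m.
Distance = √(ΔE² + ΔN²) = √(359.1² + (-301.2)²) = 468.7 m.

469 m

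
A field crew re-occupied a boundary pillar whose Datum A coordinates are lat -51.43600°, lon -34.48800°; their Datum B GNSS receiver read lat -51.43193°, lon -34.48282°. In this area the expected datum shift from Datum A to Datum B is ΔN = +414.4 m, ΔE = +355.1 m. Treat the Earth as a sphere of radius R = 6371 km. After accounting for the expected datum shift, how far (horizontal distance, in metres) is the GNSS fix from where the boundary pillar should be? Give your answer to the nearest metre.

Observed coordinate differences: Δφ = +0.00407°, Δλ = +0.00518°.
Converting to metres (1° lat = 111195 m, cos φ = 0.623388): observed ΔN = 452.6 m, observed ΔE = 359.1 m.
Subtracting the expected shift leaves a residual of 452.6 − (414.4) = 38.2 m north and 359.1 − (355.1) = 4.0 m east.
Residual distance = √(38.2² + 4.0²) = 38.4 m.

38 m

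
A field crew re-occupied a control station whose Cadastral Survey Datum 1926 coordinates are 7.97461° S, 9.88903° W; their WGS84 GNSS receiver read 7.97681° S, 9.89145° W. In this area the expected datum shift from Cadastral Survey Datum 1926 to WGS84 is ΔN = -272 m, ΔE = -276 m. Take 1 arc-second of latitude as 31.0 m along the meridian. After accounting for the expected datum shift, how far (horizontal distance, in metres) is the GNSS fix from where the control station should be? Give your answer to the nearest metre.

28 m

Observed coordinate differences: Δφ = -0.00220°, Δλ = -0.00242°.
Converting to metres (1° lat = 111600 m, cos φ = 0.990330): observed ΔN = -245.5 m, observed ΔE = -267.5 m.
Subtracting the expected shift leaves a residual of -245.5 − (-272) = 26.5 m north and -267.5 − (-276) = 8.5 m east.
Residual distance = √(26.5² + 8.5²) = 27.8 m.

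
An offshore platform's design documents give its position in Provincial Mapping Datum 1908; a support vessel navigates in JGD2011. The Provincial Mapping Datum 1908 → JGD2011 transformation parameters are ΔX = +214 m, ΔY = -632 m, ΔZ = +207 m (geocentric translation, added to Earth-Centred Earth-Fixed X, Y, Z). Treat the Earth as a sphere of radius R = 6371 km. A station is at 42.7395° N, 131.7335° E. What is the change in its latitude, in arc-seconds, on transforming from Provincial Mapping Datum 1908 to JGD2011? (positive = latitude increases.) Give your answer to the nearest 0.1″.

Δφ = 18.4″

sin φ = 0.678666, cos φ = 0.734447, sin λ = 0.746249, cos λ = -0.665667.
North component: ΔN = −sin φ cos λ·ΔX − sin φ sin λ·ΔY + cos φ·ΔZ = −(0.678666)(-0.665667)(214) − (0.678666)(0.746249)(-632) + (0.734447)(207) = 568.79 m.
1° of latitude spans πR/180 = 111195 m, so Δφ = 568.79 / 111195 × 3600 = 18.415″.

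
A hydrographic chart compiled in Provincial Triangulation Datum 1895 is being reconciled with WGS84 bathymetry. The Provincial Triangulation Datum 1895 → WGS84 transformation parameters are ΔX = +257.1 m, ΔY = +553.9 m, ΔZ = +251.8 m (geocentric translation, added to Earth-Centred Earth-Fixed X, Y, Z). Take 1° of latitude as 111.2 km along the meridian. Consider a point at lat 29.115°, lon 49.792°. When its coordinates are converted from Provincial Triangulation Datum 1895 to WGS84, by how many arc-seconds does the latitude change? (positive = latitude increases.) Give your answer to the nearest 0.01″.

sin φ = 0.486564, cos φ = 0.873645, sin λ = 0.763706, cos λ = 0.645564.
North component: ΔN = −sin φ cos λ·ΔX − sin φ sin λ·ΔY + cos φ·ΔZ = −(0.486564)(0.645564)(257.1) − (0.486564)(0.763706)(553.9) + (0.873645)(251.8) = -66.60 m.
1° of latitude spans 111200 m, so Δφ = -66.60 / 111200 × 3600 = -2.156″.

Δφ = -2.16″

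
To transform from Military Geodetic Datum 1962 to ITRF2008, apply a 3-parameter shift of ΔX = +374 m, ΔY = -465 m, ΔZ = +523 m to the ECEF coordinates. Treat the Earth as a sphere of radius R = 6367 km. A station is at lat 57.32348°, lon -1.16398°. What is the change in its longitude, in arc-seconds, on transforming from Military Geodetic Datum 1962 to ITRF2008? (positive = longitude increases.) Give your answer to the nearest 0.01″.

Δλ = -27.44″

sin φ = 0.841732, cos φ = 0.539895, sin λ = -0.020314, cos λ = 0.999794.
East component: ΔE = −sin λ·ΔX + cos λ·ΔY = −(-0.020314)(374) + (0.999794)(-465) = -457.31 m.
1° of latitude spans πR/180 = 111125 m; at latitude φ, 1° of longitude spans that × cos φ = 59995.9 m, so Δλ = -457.31 / 59995.9 × 3600 = -27.440″.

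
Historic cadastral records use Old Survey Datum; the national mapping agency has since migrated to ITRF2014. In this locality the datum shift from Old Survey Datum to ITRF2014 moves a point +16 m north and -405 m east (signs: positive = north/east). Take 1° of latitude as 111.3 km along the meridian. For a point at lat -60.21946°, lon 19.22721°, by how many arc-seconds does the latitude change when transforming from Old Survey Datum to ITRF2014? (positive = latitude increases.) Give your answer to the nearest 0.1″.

1° of latitude = 111.3 km, so Δφ = 16.0 / 111300 = 0.0001438° = 0.518″.

Δφ = 0.5″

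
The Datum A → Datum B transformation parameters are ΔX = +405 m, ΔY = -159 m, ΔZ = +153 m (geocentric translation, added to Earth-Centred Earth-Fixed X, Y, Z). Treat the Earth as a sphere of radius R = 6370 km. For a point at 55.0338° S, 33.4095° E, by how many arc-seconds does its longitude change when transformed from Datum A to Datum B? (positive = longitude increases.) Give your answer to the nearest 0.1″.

Δλ = -20.1″

sin φ = -0.819490, cos φ = 0.573093, sin λ = 0.550619, cos λ = 0.834757.
East component: ΔE = −sin λ·ΔX + cos λ·ΔY = −(0.550619)(405) + (0.834757)(-159) = -355.73 m.
1° of latitude spans πR/180 = 111177 m; at latitude φ, 1° of longitude spans that × cos φ = 63715.0 m, so Δλ = -355.73 / 63715.0 × 3600 = -20.099″.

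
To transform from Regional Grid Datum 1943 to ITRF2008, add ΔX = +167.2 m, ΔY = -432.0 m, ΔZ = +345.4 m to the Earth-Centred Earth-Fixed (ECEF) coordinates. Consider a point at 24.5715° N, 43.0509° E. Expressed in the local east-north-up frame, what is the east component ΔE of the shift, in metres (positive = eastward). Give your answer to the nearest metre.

At φ = 24.5715°, λ = 43.0509°: sin φ = 0.415828, cos φ = 0.909443, sin λ = 0.682648, cos λ = 0.730748.
ΔE = −sin λ·ΔX + cos λ·ΔY = −(0.682648)·(167.2) + (0.730748)·(-432.0) = -429.82 m.

ΔE = -430 m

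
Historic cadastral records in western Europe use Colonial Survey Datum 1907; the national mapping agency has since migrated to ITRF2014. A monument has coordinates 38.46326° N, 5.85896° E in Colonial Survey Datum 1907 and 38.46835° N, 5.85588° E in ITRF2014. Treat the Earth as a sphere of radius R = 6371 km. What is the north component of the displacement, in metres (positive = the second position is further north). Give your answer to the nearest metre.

ΔN = 566 m

Δφ = 38.46835° − 38.46326° = +0.00509°; Δλ = 5.85588° − 5.85896° = -0.00308°.
1° along a meridian = πR/180 = 111195 m.
ΔN = Δφ × 111195 = 566.0 m; ΔE = Δλ × 111195 × cos(38.46326°) = -0.00308 × 111195 × 0.783007 = -268.2 m.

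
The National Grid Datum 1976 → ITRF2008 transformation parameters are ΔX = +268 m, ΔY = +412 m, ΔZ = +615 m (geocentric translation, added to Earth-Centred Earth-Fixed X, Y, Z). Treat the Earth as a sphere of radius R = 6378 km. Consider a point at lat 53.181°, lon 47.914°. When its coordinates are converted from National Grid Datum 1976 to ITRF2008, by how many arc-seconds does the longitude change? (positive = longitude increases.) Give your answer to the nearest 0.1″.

sin φ = 0.800533, cos φ = 0.599289, sin λ = 0.742140, cos λ = 0.670245.
East component: ΔE = −sin λ·ΔX + cos λ·ΔY = −(0.742140)(268) + (0.670245)(412) = 77.25 m.
1° of latitude spans πR/180 = 111317 m; at latitude φ, 1° of longitude spans that × cos φ = 66711.1 m, so Δλ = 77.25 / 66711.1 × 3600 = 4.169″.

Δλ = 4.2″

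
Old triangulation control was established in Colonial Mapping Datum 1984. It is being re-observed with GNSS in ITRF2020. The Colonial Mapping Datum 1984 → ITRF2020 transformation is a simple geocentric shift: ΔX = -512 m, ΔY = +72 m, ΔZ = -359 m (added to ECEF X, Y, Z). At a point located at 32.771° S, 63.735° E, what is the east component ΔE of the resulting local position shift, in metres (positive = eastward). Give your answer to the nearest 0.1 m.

ΔE = 491.0 m

At φ = -32.771°, λ = 63.735°: sin φ = -0.541283, cos φ = 0.840841, sin λ = 0.896757, cos λ = 0.442523.
ΔE = −sin λ·ΔX + cos λ·ΔY = −(0.896757)·(-512) + (0.442523)·(72) = 491.00 m.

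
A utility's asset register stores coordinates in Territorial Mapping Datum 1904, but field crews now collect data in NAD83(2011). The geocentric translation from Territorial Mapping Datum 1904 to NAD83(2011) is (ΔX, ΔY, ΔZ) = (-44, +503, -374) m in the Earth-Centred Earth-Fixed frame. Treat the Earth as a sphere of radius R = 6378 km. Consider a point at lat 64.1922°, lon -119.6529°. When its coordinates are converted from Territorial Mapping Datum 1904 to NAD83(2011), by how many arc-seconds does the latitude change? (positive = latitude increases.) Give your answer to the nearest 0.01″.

Δφ = 6.83″

sin φ = 0.900260, cos φ = 0.435354, sin λ = -0.869039, cos λ = -0.494744.
North component: ΔN = −sin φ cos λ·ΔX − sin φ sin λ·ΔY + cos φ·ΔZ = −(0.900260)(-0.494744)(-44) − (0.900260)(-0.869039)(503) + (0.435354)(-374) = 211.11 m.
1° of latitude spans πR/180 = 111317 m, so Δφ = 211.11 / 111317 × 3600 = 6.827″.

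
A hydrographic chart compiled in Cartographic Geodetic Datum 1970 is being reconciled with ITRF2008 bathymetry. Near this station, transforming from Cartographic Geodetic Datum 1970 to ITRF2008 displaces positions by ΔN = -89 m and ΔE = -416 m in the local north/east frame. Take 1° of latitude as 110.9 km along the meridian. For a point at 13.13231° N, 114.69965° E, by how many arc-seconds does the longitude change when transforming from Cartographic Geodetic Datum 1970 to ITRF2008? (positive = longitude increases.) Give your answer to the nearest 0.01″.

Δλ = -13.87″

At latitude 13.13231°, cos φ = 0.973848.
1° of longitude at this latitude = 110.9 × cos φ = 108.00 km, so Δλ = -416.0 / 107999.7 = -0.0038519° = -13.867″.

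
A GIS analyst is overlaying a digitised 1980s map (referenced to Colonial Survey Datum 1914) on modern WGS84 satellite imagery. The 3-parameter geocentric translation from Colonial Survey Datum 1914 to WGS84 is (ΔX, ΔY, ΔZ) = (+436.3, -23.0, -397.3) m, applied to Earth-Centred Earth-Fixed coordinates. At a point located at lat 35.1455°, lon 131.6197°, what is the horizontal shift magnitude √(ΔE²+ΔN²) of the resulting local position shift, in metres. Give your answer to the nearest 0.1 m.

344.4 m

The local east axis at (φ, λ) is (−sin λ, cos λ, 0), so ΔE = −sin(131.6197°)·436.3 + cos(131.6197°)·(-23.0) = -310.89 m.
The local north axis is (−sin φ cos λ, −sin φ sin λ, cos φ), giving ΔN = 166.815 + 9.898 − 324.869 = -148.16 m.
Horizontal magnitude = √(ΔE² + ΔN²) = √((-310.89)² + (-148.16)²) = 344.39 m.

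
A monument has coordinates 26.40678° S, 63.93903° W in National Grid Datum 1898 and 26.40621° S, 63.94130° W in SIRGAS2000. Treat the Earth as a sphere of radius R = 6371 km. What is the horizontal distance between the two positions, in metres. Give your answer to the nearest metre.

Δφ = -26.40621° − -26.40678° = +0.00057°; Δλ = -63.94130° − -63.93903° = -0.00227°.
1° along a meridian = πR/180 = 111195 m.
ΔN = Δφ × 111195 = 63.4 m; ΔE = Δλ × 111195 × cos(-26.40678°) = -0.00227 × 111195 × 0.895659 = -226.1 m.
Distance = √(ΔE² + ΔN²) = √((-226.1)² + 63.4²) = 234.8 m.

235 m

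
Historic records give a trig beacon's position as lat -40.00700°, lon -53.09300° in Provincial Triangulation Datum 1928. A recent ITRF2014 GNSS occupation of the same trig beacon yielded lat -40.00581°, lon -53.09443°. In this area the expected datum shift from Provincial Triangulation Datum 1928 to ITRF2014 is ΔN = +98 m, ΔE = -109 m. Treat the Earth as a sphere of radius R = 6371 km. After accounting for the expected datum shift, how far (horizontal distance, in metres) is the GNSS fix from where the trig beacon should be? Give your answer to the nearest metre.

Observed coordinate differences: Δφ = +0.00119°, Δλ = -0.00143°.
Converting to metres (1° lat = 111195 m, cos φ = 0.765966): observed ΔN = 132.3 m, observed ΔE = -121.8 m.
Subtracting the expected shift leaves a residual of 132.3 − (98) = 34.3 m north and -121.8 − (-109) = -12.8 m east.
Residual distance = √(34.3² + (-12.8)²) = 36.6 m.

37 m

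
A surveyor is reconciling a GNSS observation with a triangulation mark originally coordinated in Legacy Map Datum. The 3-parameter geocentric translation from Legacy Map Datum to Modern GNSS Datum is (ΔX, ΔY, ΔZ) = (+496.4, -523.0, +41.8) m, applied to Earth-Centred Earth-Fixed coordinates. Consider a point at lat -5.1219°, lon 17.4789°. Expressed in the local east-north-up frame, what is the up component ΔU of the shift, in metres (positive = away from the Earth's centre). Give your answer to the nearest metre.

ΔU = 311 m

At φ = -5.1219°, λ = 17.4789°: sin φ = -0.089275, cos φ = 0.996007, sin λ = 0.300355, cos λ = 0.953828.
ΔU = cos φ cos λ·ΔX + cos φ sin λ·ΔY + sin φ·ΔZ = (0.996007)(0.953828)(496.4) + (0.996007)(0.300355)(-523.0) + (-0.089275)(41.8) = 311.40 m.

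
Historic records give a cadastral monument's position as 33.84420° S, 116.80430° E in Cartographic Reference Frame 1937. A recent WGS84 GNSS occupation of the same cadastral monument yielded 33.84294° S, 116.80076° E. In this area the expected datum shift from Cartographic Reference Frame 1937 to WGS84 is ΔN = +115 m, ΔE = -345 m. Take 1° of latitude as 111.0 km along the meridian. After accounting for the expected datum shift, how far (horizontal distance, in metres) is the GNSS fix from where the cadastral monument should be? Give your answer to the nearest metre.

31 m

Observed coordinate differences: Δφ = +0.00126°, Δλ = -0.00354°.
Converting to metres (1° lat = 111000 m, cos φ = 0.830555): observed ΔN = 139.9 m, observed ΔE = -326.4 m.
Subtracting the expected shift leaves a residual of 139.9 − (115) = 24.9 m north and -326.4 − (-345) = 18.6 m east.
Residual distance = √(24.9² + 18.6²) = 31.1 m.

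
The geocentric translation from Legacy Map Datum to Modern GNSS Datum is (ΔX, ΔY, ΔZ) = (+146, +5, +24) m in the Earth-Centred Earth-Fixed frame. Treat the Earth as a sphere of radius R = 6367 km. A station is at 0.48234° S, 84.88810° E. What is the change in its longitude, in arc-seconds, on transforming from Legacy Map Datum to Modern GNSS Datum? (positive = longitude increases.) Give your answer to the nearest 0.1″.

Δλ = -4.7″

sin φ = -0.008418, cos φ = 0.999965, sin λ = 0.996023, cos λ = 0.089101.
East component: ΔE = −sin λ·ΔX + cos λ·ΔY = −(0.996023)(146) + (0.089101)(5) = -144.97 m.
1° of latitude spans πR/180 = 111125 m; at latitude φ, 1° of longitude spans that × cos φ = 111121.2 m, so Δλ = -144.97 / 111121.2 × 3600 = -4.697″.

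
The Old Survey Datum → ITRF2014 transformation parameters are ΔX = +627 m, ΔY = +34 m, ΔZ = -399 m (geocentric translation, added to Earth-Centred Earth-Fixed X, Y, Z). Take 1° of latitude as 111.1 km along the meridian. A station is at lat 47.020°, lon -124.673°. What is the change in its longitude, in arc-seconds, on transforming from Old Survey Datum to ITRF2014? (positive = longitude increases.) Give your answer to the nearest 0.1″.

Δλ = 23.6″

sin φ = 0.731592, cos φ = 0.681743, sin λ = -0.822412, cos λ = -0.568892.
East component: ΔE = −sin λ·ΔX + cos λ·ΔY = −(-0.822412)(627) + (-0.568892)(34) = 496.31 m.
1° of latitude spans 111100 m; at latitude φ, 1° of longitude spans that × cos φ = 75741.7 m, so Δλ = 496.31 / 75741.7 × 3600 = 23.590″.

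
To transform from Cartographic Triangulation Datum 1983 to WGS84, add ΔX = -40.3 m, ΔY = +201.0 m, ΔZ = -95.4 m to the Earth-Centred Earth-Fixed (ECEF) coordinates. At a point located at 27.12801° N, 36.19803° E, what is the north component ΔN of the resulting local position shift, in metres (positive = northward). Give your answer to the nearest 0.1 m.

The local north axis is (−sin φ cos λ, −sin φ sin λ, cos φ), giving ΔN = 14.829 − 54.128 − 84.905 = -124.20 m.

ΔN = -124.2 m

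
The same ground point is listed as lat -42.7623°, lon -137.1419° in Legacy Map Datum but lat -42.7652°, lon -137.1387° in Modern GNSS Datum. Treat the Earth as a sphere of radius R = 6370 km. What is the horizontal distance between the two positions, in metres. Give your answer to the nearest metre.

Δφ = -42.7652° − -42.7623° = -0.0029°; Δλ = -137.1387° − -137.1419° = +0.0032°.
1° along a meridian = πR/180 = 111177 m.
ΔN = Δφ × 111177 = -322.4 m; ΔE = Δλ × 111177 × cos(-42.7623°) = +0.0032 × 111177 × 0.734177 = 261.2 m.
Distance = √(ΔE² + ΔN²) = √(261.2² + (-322.4)²) = 414.9 m.

415 m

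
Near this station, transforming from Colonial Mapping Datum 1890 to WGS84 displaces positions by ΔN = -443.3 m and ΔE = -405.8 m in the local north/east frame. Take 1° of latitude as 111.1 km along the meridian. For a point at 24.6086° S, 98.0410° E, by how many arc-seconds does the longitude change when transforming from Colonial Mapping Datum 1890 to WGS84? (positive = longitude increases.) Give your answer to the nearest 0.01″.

Δλ = -14.46″

At latitude -24.6086°, cos φ = 0.909174.
1° of longitude at this latitude = 111.1 × cos φ = 101.01 km, so Δλ = -405.8 / 101009.2 = -0.0040175° = -14.463″.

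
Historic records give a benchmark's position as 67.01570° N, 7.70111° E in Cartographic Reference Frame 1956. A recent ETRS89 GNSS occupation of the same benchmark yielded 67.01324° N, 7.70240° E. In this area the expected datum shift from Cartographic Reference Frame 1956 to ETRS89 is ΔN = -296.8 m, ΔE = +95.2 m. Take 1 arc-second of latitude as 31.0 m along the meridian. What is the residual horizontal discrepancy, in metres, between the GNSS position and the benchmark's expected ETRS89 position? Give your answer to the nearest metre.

Observed coordinate differences: Δφ = -0.00246°, Δλ = +0.00129°.
Converting to metres (1° lat = 111600 m, cos φ = 0.390479): observed ΔN = -274.5 m, observed ΔE = 56.2 m.
Subtracting the expected shift leaves a residual of -274.5 − (-296.8) = 22.3 m north and 56.2 − (95.2) = -39.0 m east.
Residual distance = √(22.3² + (-39.0)²) = 44.9 m.

45 m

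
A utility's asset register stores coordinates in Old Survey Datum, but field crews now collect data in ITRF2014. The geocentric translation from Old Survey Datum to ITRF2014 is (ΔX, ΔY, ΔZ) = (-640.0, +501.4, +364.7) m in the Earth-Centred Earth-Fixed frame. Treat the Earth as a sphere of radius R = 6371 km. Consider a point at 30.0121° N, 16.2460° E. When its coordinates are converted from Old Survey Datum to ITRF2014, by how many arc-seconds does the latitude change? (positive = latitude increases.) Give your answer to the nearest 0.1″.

sin φ = 0.500183, cos φ = 0.865920, sin λ = 0.279762, cos λ = 0.960069.
North component: ΔN = −sin φ cos λ·ΔX − sin φ sin λ·ΔY + cos φ·ΔZ = −(0.500183)(0.960069)(-640.0) − (0.500183)(0.279762)(501.4) + (0.865920)(364.7) = 552.97 m.
1° of latitude spans πR/180 = 111195 m, so Δφ = 552.97 / 111195 × 3600 = 17.903″.

Δφ = 17.9″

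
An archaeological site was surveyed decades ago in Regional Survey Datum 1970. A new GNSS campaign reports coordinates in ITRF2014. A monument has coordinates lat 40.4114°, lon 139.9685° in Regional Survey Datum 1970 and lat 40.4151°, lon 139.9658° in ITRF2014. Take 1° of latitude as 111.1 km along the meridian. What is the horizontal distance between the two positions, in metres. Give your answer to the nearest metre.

Δφ = 40.4151° − 40.4114° = +0.0037°; Δλ = 139.9658° − 139.9685° = -0.0027°.
ΔN = Δφ × 111100 = 411.1 m; ΔE = Δλ × 111100 × cos(40.4114°) = -0.0027 × 111100 × 0.761409 = -228.4 m.
Distance = √(ΔE² + ΔN²) = √((-228.4)² + 411.1²) = 470.3 m.

470 m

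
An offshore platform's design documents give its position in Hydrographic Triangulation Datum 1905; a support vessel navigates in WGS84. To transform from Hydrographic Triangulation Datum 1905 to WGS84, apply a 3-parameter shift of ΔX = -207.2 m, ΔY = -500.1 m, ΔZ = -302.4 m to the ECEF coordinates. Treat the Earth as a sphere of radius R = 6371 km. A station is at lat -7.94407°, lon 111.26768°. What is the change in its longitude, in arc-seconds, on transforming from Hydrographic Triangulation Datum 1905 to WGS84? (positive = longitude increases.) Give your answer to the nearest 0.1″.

sin φ = -0.138206, cos φ = 0.990403, sin λ = 0.931896, cos λ = -0.362726.
East component: ΔE = −sin λ·ΔX + cos λ·ΔY = −(0.931896)(-207.2) + (-0.362726)(-500.1) = 374.49 m.
1° of latitude spans πR/180 = 111195 m; at latitude φ, 1° of longitude spans that × cos φ = 110127.8 m, so Δλ = 374.49 / 110127.8 × 3600 = 12.242″.

Δλ = 12.2″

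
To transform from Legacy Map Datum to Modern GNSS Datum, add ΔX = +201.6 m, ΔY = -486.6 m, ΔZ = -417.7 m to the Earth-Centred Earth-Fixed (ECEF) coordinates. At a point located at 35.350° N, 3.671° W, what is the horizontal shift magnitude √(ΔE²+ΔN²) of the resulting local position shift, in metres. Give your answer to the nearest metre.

The local east axis at (φ, λ) is (−sin λ, cos λ, 0), so ΔE = −sin(-3.671°)·201.6 + cos(-3.671°)·(-486.6) = -472.69 m.
The local north axis is (−sin φ cos λ, −sin φ sin λ, cos φ), giving ΔN = -116.400 − 18.026 − 340.690 = -475.12 m.
Horizontal magnitude = √(ΔE² + ΔN²) = √((-472.69)² + (-475.12)²) = 670.20 m.

670 m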